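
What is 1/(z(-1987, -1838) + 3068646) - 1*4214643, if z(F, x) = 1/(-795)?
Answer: -10281931665570072/2439573569 ≈ -4.2146e+6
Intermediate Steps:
z(F, x) = -1/795
1/(z(-1987, -1838) + 3068646) - 1*4214643 = 1/(-1/795 + 3068646) - 1*4214643 = 1/(2439573569/795) - 4214643 = 795/2439573569 - 4214643 = -10281931665570072/2439573569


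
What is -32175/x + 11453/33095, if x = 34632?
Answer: -5711037/9796120 ≈ -0.58299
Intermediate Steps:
-32175/x + 11453/33095 = -32175/34632 + 11453/33095 = -32175*1/34632 + 11453*(1/33095) = -275/296 + 11453/33095 = -5711037/9796120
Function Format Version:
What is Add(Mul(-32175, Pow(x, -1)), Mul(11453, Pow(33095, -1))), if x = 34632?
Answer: Rational(-5711037, 9796120) ≈ -0.58299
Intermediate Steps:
Add(Mul(-32175, Pow(x, -1)), Mul(11453, Pow(33095, -1))) = Add(Mul(-32175, Pow(34632, -1)), Mul(11453, Pow(33095, -1))) = Add(Mul(-32175, Rational(1, 34632)), Mul(11453, Rational(1, 33095))) = Add(Rational(-275, 296), Rational(11453, 33095)) = Rational(-5711037, 9796120)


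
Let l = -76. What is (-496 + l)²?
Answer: 327184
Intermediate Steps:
(-496 + l)² = (-496 - 76)² = (-572)² = 327184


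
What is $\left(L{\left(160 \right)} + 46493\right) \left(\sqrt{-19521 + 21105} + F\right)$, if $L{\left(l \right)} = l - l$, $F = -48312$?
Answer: $-2246169816 + 557916 \sqrt{11} \approx -2.2443 \cdot 10^{9}$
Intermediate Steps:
$L{\left(l \right)} = 0$
$\left(L{\left(160 \right)} + 46493\right) \left(\sqrt{-19521 + 21105} + F\right) = \left(0 + 46493\right) \left(\sqrt{-19521 + 21105} - 48312\right) = 46493 \left(\sqrt{1584} - 48312\right) = 46493 \left(12 \sqrt{11} - 48312\right) = 46493 \left(-48312 + 12 \sqrt{11}\right) = -2246169816 + 557916 \sqrt{11}$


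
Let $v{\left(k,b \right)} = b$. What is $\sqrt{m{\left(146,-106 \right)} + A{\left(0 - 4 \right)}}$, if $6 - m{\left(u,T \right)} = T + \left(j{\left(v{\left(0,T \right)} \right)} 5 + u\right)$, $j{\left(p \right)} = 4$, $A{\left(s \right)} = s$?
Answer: $i \sqrt{58} \approx 7.6158 i$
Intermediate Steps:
$m{\left(u,T \right)} = -14 - T - u$ ($m{\left(u,T \right)} = 6 - \left(T + \left(4 \cdot 5 + u\right)\right) = 6 - \left(T + \left(20 + u\right)\right) = 6 - \left(20 + T + u\right) = -14 - T - u$)
$\sqrt{m{\left(146,-106 \right)} + A{\left(0 - 4 \right)}} = \sqrt{\left(-14 - -106 - 146\right) + \left(0 - 4\right)} = \sqrt{\left(-14 + 106 - 146\right) + \left(0 - 4\right)} = \sqrt{-54 - 4} = \sqrt{-58} = i \sqrt{58}$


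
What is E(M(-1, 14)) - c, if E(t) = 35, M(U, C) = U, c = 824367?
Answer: -824332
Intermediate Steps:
E(M(-1, 14)) - c = 35 - 1*824367 = 35 - 824367 = -824332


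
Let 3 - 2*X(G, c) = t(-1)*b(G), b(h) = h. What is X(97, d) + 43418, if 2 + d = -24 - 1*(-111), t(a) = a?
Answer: 43468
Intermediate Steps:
d = 85 (d = -2 + (-24 - 1*(-111)) = -2 + (-24 + 111) = -2 + 87 = 85)
X(G, c) = 3/2 + G/2 (X(G, c) = 3/2 - (-1)*G/2 = 3/2 + G/2)
X(97, d) + 43418 = (3/2 + (½)*97) + 43418 = (3/2 + 97/2) + 43418 = 50 + 43418 = 43468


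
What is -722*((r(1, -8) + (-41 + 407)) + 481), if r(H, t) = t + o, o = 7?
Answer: -610812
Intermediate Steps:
r(H, t) = 7 + t (r(H, t) = t + 7 = 7 + t)
-722*((r(1, -8) + (-41 + 407)) + 481) = -722*(((7 - 8) + (-41 + 407)) + 481) = -722*((-1 + 366) + 481) = -722*(365 + 481) = -722*846 = -610812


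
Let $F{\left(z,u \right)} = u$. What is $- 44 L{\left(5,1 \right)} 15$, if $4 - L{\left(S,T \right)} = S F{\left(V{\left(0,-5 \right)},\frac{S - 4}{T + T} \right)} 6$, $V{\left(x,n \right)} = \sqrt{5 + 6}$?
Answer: $7260$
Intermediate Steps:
$V{\left(x,n \right)} = \sqrt{11}$
$L{\left(S,T \right)} = 4 - \frac{3 S \left(-4 + S\right)}{T}$ ($L{\left(S,T \right)} = 4 - S \frac{S - 4}{T + T} 6 = 4 - S \frac{-4 + S}{2 T} 6 = 4 - \frac{S \left(-4 + S\right)}{2 T} 6 = 4 - \frac{3 S \left(-4 + S\right)}{T}$)
$- 44 L{\left(5,1 \right)} 15 = - 44 \frac{4 \cdot 1 - 15 \left(-4 + 5\right)}{1} \cdot 15 = - 44 \cdot 1 \left(4 - 15 \cdot 1\right) 15 = - 44 \cdot 1 \left(4 - 15\right) 15 = - 44 \cdot 1 \left(-11\right) 15 = \left(-44\right) \left(-11\right) 15 = 484 \cdot 15 = 7260$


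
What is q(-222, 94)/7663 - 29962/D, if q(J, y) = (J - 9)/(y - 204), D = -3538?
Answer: 1148031179/135558470 ≈ 8.4689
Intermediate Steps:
q(J, y) = (-9 + J)/(-204 + y)
q(-222, 94)/7663 - 29962/D = ((-9 - 222)/(-204 + 94))/7663 - 29962/(-3538) = (-231/(-110))*(1/7663) - 29962*(-1/3538) = -1/110*(-231)*(1/7663) + 14981/1769 = (21/10)*(1/7663) + 14981/1769 = 21/76630 + 14981/1769 = 1148031179/135558470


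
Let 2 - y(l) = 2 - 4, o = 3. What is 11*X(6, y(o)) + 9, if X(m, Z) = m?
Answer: 75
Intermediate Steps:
y(l) = 4 (y(l) = 2 - (2 - 4) = 2 - 1*(-2) = 2 + 2 = 4)
11*X(6, y(o)) + 9 = 11*6 + 9 = 66 + 9 = 75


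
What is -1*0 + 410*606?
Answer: 248460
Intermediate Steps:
-1*0 + 410*606 = 0 + 248460 = 248460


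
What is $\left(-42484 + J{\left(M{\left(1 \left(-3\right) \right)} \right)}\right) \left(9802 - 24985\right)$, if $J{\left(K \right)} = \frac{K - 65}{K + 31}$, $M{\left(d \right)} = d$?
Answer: $645071445$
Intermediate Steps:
$J{\left(K \right)} = \frac{-65 + K}{31 + K}$
$\left(-42484 + J{\left(M{\left(1 \left(-3\right) \right)} \right)}\right) \left(9802 - 24985\right) = \left(-42484 + \frac{-65 + 1 \left(-3\right)}{31 + 1 \left(-3\right)}\right) \left(9802 - 24985\right) = \left(-42484 + \frac{-65 - 3}{31 - 3}\right) \left(-15183\right) = \left(-42484 + \frac{1}{28} \left(-68\right)\right) \left(-15183\right) = \left(-42484 - \frac{17}{7}\right) \left(-15183\right) = \left(- \frac{297405}{7}\right) \left(-15183\right) = 645071445$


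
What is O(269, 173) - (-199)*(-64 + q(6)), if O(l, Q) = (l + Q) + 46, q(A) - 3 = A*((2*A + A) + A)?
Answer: 17005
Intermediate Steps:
q(A) = 3 + 4*A**2 (q(A) = 3 + A*((2*A + A) + A) = 3 + A*(3*A + A) = 3 + A*(4*A) = 3 + 4*A**2)
O(l, Q) = 46 + Q + l (O(l, Q) = (Q + l) + 46 = 46 + Q + l)
O(269, 173) - (-199)*(-64 + q(6)) = (46 + 173 + 269) - (-199)*(-64 + (3 + 4*6**2)) = 488 - (-199)*(-64 + (3 + 4*36)) = 488 - (-199)*(-64 + (3 + 144)) = 488 - (-199)*(-64 + 147) = 488 - (-199)*83 = 488 - 1*(-16517) = 488 + 16517 = 17005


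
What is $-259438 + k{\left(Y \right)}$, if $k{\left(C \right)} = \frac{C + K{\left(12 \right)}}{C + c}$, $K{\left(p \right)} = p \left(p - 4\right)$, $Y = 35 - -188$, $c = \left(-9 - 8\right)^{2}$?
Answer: $- \frac{132831937}{512} \approx -2.5944 \cdot 10^{5}$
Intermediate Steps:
$c = 289$ ($c = \left(-17\right)^{2} = 289$)
$Y = 223$ ($Y = 35 + 188 = 223$)
$K{\left(p \right)} = p \left(-4 + p\right)$ ($K{\left(p \right)} = p \left(p - 4\right) = p \left(-4 + p\right)$)
$k{\left(C \right)} = \frac{96 + C}{289 + C}$ ($k{\left(C \right)} = \frac{C + 12 \left(-4 + 12\right)}{C + 289} = \frac{C + 12 \cdot 8}{289 + C} = \frac{C + 96}{289 + C} = \frac{96 + C}{289 + C}$)
$-259438 + k{\left(Y \right)} = -259438 + \frac{96 + 223}{289 + 223} = -259438 + \frac{1}{512} \cdot 319 = -259438 + \frac{319}{512} = - \frac{132831937}{512}$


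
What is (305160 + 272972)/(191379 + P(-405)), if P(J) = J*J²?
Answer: -289066/33119373 ≈ -0.0087280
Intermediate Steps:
P(J) = J³
(305160 + 272972)/(191379 + P(-405)) = (305160 + 272972)/(191379 + (-405)³) = 578132/(191379 - 66430125) = 578132/(-66238746) = 578132*(-1/66238746) = -289066/33119373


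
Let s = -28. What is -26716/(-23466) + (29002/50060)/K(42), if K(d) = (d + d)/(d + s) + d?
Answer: 1802108417/1566277280 ≈ 1.1506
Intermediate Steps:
K(d) = d + 2*d/(-28 + d) (K(d) = (d + d)/(d - 28) + d = (2*d)/(-28 + d) + d = 2*d/(-28 + d) + d = d + 2*d/(-28 + d))
-26716/(-23466) + (29002/50060)/K(42) = -26716/(-23466) + (29002/50060)/((42*(-26 + 42)/(-28 + 42))) = -26716*(-1/23466) + (29002*(1/50060))/((42*16/14)) = 13358/11733 + 14501/(25030*((42*(1/14)*16))) = 13358/11733 + (14501/25030)/48 = 13358/11733 + (14501/25030)*(1/48) = 13358/11733 + 14501/1201440 = 1802108417/1566277280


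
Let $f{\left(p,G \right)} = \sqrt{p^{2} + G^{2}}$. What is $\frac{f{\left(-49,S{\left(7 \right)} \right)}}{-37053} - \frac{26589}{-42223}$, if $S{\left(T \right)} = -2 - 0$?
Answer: $\frac{26589}{42223} - \frac{\sqrt{2405}}{37053} \approx 0.6284$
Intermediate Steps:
$S{\left(T \right)} = -2$ ($S{\left(T \right)} = -2 + 0 = -2$)
$f{\left(p,G \right)} = \sqrt{G^{2} + p^{2}}$
$\frac{f{\left(-49,S{\left(7 \right)} \right)}}{-37053} - \frac{26589}{-42223} = \frac{\sqrt{\left(-2\right)^{2} + \left(-49\right)^{2}}}{-37053} - \frac{26589}{-42223} = \sqrt{4 + 2401} \left(- \frac{1}{37053}\right) - - \frac{26589}{42223} = \sqrt{2405} \left(- \frac{1}{37053}\right) + \frac{26589}{42223} = - \frac{\sqrt{2405}}{37053} + \frac{26589}{42223} = \frac{26589}{42223} - \frac{\sqrt{2405}}{37053}$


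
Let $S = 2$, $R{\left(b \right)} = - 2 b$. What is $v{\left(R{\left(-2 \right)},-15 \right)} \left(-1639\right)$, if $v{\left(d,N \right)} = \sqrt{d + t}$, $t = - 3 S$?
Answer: $- 1639 i \sqrt{2} \approx - 2317.9 i$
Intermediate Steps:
$t = -6$ ($t = \left(-3\right) 2 = -6$)
$v{\left(d,N \right)} = \sqrt{-6 + d}$ ($v{\left(d,N \right)} = \sqrt{d - 6} = \sqrt{-6 + d}$)
$v{\left(R{\left(-2 \right)},-15 \right)} \left(-1639\right) = \sqrt{-6 - -4} \left(-1639\right) = \sqrt{-6 + 4} \left(-1639\right) = \sqrt{-2} \left(-1639\right) = i \sqrt{2} \left(-1639\right) = - 1639 i \sqrt{2}$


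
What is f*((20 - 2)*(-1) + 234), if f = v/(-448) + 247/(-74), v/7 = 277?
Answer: -490131/296 ≈ -1655.8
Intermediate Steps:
v = 1939 (v = 7*277 = 1939)
f = -18153/2368 (f = 1939/(-448) + 247/(-74) = 1939*(-1/448) + 247*(-1/74) = -277/64 - 247/74 = -18153/2368 ≈ -7.6660)
f*((20 - 2)*(-1) + 234) = -18153*((20 - 2)*(-1) + 234)/2368 = -18153*(18*(-1) + 234)/2368 = -18153*(-18 + 234)/2368 = -18153/2368*216 = -490131/296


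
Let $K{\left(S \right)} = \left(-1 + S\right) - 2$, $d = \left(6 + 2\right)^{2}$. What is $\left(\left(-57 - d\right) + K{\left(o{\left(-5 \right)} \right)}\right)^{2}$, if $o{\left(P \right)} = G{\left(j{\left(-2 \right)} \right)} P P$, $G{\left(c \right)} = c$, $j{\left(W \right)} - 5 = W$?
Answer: $2401$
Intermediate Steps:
$j{\left(W \right)} = 5 + W$
$o{\left(P \right)} = 3 P^{2}$ ($o{\left(P \right)} = \left(5 - 2\right) P P = 3 P P = 3 P^{2}$)
$d = 64$ ($d = 8^{2} = 64$)
$K{\left(S \right)} = -3 + S$
$\left(\left(-57 - d\right) + K{\left(o{\left(-5 \right)} \right)}\right)^{2} = \left(\left(-57 - 64\right) - \left(3 - 3 \left(-5\right)^{2}\right)\right)^{2} = \left(\left(-57 - 64\right) + \left(-3 + 3 \cdot 25\right)\right)^{2} = \left(-121 + \left(-3 + 75\right)\right)^{2} = \left(-121 + 72\right)^{2} = \left(-49\right)^{2} = 2401$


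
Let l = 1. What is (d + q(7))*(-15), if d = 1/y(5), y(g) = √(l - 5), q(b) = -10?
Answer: 150 + 15*I/2 ≈ 150.0 + 7.5*I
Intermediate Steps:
y(g) = 2*I (y(g) = √(1 - 5) = √(-4) = 2*I)
d = -I/2 (d = 1/(2*I) = -I/2 ≈ -0.5*I)
(d + q(7))*(-15) = (-I/2 - 10)*(-15) = (-10 - I/2)*(-15) = 150 + 15*I/2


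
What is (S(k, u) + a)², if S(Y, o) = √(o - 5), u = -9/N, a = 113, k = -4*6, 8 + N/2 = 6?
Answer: (226 + I*√11)²/4 ≈ 12766.0 + 374.78*I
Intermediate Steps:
N = -4 (N = -16 + 2*6 = -16 + 12 = -4)
k = -24
u = 9/4 (u = -9/(-4) = -9*(-1)/4 = -1*(-9/4) = 9/4 ≈ 2.2500)
S(Y, o) = √(-5 + o)
(S(k, u) + a)² = (√(-5 + 9/4) + 113)² = (√(-11/4) + 113)² = (I*√11/2 + 113)² = (113 + I*√11/2)²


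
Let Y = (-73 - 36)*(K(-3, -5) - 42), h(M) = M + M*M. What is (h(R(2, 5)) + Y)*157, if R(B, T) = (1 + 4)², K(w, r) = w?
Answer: 872135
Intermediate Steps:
R(B, T) = 25 (R(B, T) = 5² = 25)
h(M) = M + M²
Y = 4905 (Y = (-73 - 36)*(-3 - 42) = -109*(-45) = 4905)
(h(R(2, 5)) + Y)*157 = (25*(1 + 25) + 4905)*157 = (25*26 + 4905)*157 = (650 + 4905)*157 = 5555*157 = 872135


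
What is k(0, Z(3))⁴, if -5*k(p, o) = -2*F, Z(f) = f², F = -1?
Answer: 16/625 ≈ 0.025600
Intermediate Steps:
k(p, o) = -⅖ (k(p, o) = -(-2)*(-1)/5 = -⅕*2 = -⅖)
k(0, Z(3))⁴ = (-⅖)⁴ = 16/625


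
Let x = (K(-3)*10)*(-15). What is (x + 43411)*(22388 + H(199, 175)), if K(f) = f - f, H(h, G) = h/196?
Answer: 190498190517/196 ≈ 9.7193e+8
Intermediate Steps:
H(h, G) = h/196 (H(h, G) = h*(1/196) = h/196)
K(f) = 0
x = 0 (x = (0*10)*(-15) = 0*(-15) = 0)
(x + 43411)*(22388 + H(199, 175)) = (0 + 43411)*(22388 + (1/196)*199) = 43411*(22388 + 199/196) = 43411*(4388247/196) = 190498190517/196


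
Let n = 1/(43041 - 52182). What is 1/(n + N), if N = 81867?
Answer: 9141/748346246 ≈ 1.2215e-5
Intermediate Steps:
n = -1/9141 (n = 1/(-9141) = -1/9141 ≈ -0.00010940)
1/(n + N) = 1/(-1/9141 + 81867) = 1/(748346246/9141) = 9141/748346246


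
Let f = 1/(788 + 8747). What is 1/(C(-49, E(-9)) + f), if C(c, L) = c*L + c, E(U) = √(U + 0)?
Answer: -1484961830/727632542607 + 4454895025*I/727632542607 ≈ -0.0020408 + 0.0061225*I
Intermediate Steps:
E(U) = √U
C(c, L) = c + L*c (C(c, L) = L*c + c = c + L*c)
f = 1/9535 ≈ 0.00010488
1/(C(-49, E(-9)) + f) = 1/(-49*(1 + √(-9)) + 1/9535) = 1/(-49*(1 + 3*I) + 1/9535) = 1/((-49 - 147*I) + 1/9535) = 1/(-467214/9535 - 147*I) = 90916225*(-467214/9535 + 147*I)/2182897627821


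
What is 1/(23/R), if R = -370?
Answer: -370/23 ≈ -16.087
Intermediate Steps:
1/(23/R) = 1/(23/(-370)) = 1/(23*(-1/370)) = 1/(-23/370) = -370/23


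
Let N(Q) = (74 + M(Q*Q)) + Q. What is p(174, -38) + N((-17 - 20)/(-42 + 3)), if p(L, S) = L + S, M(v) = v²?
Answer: 489891574/2313441 ≈ 211.76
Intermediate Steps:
N(Q) = 74 + Q + Q⁴ (N(Q) = (74 + (Q*Q)²) + Q = (74 + (Q²)²) + Q = (74 + Q⁴) + Q = 74 + Q + Q⁴)
p(174, -38) + N((-17 - 20)/(-42 + 3)) = (174 - 38) + (74 + (-17 - 20)/(-42 + 3) + ((-17 - 20)/(-42 + 3))⁴) = 136 + (74 - 37/(-39) + (-37/(-39))⁴) = 136 + (74 - 37*(-1/39) + (-37*(-1/39))⁴) = 136 + (74 + 37/39 + (37/39)⁴) = 136 + (74 + 37/39 + 1874161/2313441) = 136 + 175263598/2313441 = 489891574/2313441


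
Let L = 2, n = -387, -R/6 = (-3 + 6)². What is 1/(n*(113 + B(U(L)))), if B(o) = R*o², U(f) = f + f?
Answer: 1/290637 ≈ 3.4407e-6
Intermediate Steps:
R = -54 (R = -6*(-3 + 6)² = -6*3² = -6*9 = -54)
U(f) = 2*f
B(o) = -54*o²
1/(n*(113 + B(U(L)))) = 1/(-387*(113 - 54*(2*2)²)) = 1/(-387*(113 - 54*4²)) = 1/(-387*(113 - 54*16)) = 1/(-387*(113 - 864)) = 1/(-387*(-751)) = 1/290637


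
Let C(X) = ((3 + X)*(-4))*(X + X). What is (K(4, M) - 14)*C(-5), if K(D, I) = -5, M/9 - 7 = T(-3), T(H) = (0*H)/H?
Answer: 1520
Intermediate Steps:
T(H) = 0 (T(H) = 0/H = 0)
M = 63 (M = 63 + 9*0 = 63 + 0 = 63)
C(X) = 2*X*(-12 - 4*X) (C(X) = (-12 - 4*X)*(2*X) = 2*X*(-12 - 4*X))
(K(4, M) - 14)*C(-5) = (-5 - 14)*(-8*(-5)*(3 - 5)) = -(-152)*(-5)*(-2) = -19*(-80) = 1520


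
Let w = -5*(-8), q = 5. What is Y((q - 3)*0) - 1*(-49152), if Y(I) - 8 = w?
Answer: 49200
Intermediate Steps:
w = 40
Y(I) = 48 (Y(I) = 8 + 40 = 48)
Y((q - 3)*0) - 1*(-49152) = 48 - 1*(-49152) = 48 + 49152 = 49200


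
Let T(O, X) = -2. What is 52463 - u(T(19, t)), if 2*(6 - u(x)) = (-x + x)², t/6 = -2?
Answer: 52457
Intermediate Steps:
t = -12 (t = 6*(-2) = -12)
u(x) = 6 (u(x) = 6 - (-x + x)²/2 = 6 - ½*0² = 6 - ½*0 = 6 + 0 = 6)
52463 - u(T(19, t)) = 52463 - 1*6 = 52463 - 6 = 52457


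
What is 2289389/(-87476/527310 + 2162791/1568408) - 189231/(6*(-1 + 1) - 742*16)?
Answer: 1605625172544260365593/850767247873696 ≈ 1.8873e+6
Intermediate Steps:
2289389/(-87476/527310 + 2162791/1568408) - 189231/(6*(-1 + 1) - 742*16) = 2289389/(-87476*1/527310 + 2162791*(1/1568408)) - 189231/(6*0 - 11872) = 2289389/(-43738/263655 + 2162791/1568408) - 189231/(0 - 11872) = 2289389/(501631632001/413518611240) - 189231/(-11872) = 2289389*(413518611240/501631632001) - 189231*(-1/11872) = 946704959868132360/501631632001 + 27033/1696 = 1605625172544260365593/850767247873696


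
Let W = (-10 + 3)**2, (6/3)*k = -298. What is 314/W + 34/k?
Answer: 45120/7301 ≈ 6.1800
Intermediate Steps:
k = -149 (k = (1/2)*(-298) = -149)
W = 49 (W = (-7)**2 = 49)
314/W + 34/k = 314/49 + 34/(-149) = 314*(1/49) + 34*(-1/149) = 314/49 - 34/149 = 45120/7301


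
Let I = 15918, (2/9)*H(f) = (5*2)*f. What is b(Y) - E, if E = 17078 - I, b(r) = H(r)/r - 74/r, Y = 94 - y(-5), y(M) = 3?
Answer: -101539/91 ≈ -1115.8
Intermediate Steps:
H(f) = 45*f (H(f) = 9*((5*2)*f)/2 = 9*(10*f)/2 = 45*f)
Y = 91 (Y = 94 - 1*3 = 94 - 3 = 91)
b(r) = 45 - 74/r (b(r) = (45*r)/r - 74/r = 45 - 74/r)
E = 1160 (E = 17078 - 1*15918 = 17078 - 15918 = 1160)
b(Y) - E = (45 - 74/91) - 1*1160 = (45 - 74*1/91) - 1160 = (45 - 74/91) - 1160 = 4021/91 - 1160 = -101539/91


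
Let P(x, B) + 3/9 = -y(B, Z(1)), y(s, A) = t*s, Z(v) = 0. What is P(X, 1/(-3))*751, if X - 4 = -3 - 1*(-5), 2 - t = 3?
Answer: -1502/3 ≈ -500.67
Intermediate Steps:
t = -1 (t = 2 - 1*3 = 2 - 3 = -1)
X = 6 (X = 4 + (-3 - 1*(-5)) = 4 + (-3 + 5) = 4 + 2 = 6)
y(s, A) = -s
P(x, B) = -⅓ + B (P(x, B) = -⅓ - (-1)*B = -⅓ + B)
P(X, 1/(-3))*751 = (-⅓ + 1/(-3))*751 = (-⅓ - ⅓)*751 = -⅔*751 = -1502/3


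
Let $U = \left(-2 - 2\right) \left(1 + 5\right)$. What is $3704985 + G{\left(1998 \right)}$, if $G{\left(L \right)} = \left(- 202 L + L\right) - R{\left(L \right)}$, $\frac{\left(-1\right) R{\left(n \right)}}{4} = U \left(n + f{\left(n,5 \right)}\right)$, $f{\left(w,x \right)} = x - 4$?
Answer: $3111483$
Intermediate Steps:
$f{\left(w,x \right)} = -4 + x$
$U = -24$ ($U = \left(-4\right) 6 = -24$)
$R{\left(n \right)} = 96 + 96 n$ ($R{\left(n \right)} = - 4 \left(- 24 \left(n + \left(-4 + 5\right)\right)\right) = - 4 \left(- 24 \left(n + 1\right)\right) = - 4 \left(- 24 \left(1 + n\right)\right) = - 4 \left(-24 - 24 n\right) = 96 + 96 n$)
$G{\left(L \right)} = -96 - 297 L$ ($G{\left(L \right)} = \left(- 202 L + L\right) - \left(96 + 96 L\right) = - 201 L - \left(96 + 96 L\right) = -96 - 297 L$)
$3704985 + G{\left(1998 \right)} = 3704985 - 593502 = 3111483$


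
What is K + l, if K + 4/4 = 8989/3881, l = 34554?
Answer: 134109182/3881 ≈ 34555.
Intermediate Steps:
K = 5108/3881 (K = -1 + 8989/3881 = 5108/3881 ≈ 1.3162)
K + l = 5108/3881 + 34554 = 134109182/3881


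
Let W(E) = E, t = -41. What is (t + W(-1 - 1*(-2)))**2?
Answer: 1600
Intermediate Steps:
(t + W(-1 - 1*(-2)))**2 = (-41 + (-1 - 1*(-2)))**2 = (-41 + (-1 + 2))**2 = (-41 + 1)**2 = (-40)**2 = 1600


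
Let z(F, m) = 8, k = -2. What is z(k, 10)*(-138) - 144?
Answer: -1248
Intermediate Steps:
z(k, 10)*(-138) - 144 = 8*(-138) - 144 = -1104 - 144 = -1248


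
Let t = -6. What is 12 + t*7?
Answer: -30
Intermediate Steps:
12 + t*7 = 12 - 6*7 = 12 - 42 = -30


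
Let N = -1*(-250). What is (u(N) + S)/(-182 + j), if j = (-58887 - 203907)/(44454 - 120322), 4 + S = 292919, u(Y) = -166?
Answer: -11105140566/6772591 ≈ -1639.7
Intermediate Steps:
N = 250
S = 292915 (S = -4 + 292919 = 292915)
j = 131397/37934 (j = -262794/(-75868) = -262794*(-1/75868) = 131397/37934 ≈ 3.4638)
(u(N) + S)/(-182 + j) = (-166 + 292915)/(-182 + 131397/37934) = 292749/(-6772591/37934) = 292749*(-37934/6772591) = -11105140566/6772591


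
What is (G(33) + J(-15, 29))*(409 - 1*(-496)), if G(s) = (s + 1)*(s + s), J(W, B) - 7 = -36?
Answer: 2004575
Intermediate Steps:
J(W, B) = -29 (J(W, B) = 7 - 36 = -29)
G(s) = 2*s*(1 + s) (G(s) = (1 + s)*(2*s) = 2*s*(1 + s))
(G(33) + J(-15, 29))*(409 - 1*(-496)) = (2*33*(1 + 33) - 29)*(409 - 1*(-496)) = (2*33*34 - 29)*(409 + 496) = (2244 - 29)*905 = 2215*905 = 2004575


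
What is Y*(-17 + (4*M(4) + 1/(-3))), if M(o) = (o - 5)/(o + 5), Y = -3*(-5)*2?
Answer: -1600/3 ≈ -533.33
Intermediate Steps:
Y = 30 (Y = 15*2 = 30)
M(o) = (-5 + o)/(5 + o)
Y*(-17 + (4*M(4) + 1/(-3))) = 30*(-17 + (4*((-5 + 4)/(5 + 4)) + 1/(-3))) = 30*(-17 + (4*(-1/9) - 1/3)) = 30*(-17 + (-4/9 - 1/3)) = 30*(-17 - 7/9) = 30*(-160/9) = -1600/3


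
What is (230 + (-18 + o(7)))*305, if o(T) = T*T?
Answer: 79605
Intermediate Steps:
o(T) = T²
(230 + (-18 + o(7)))*305 = (230 + (-18 + 7²))*305 = (230 + (-18 + 49))*305 = (230 + 31)*305 = 261*305 = 79605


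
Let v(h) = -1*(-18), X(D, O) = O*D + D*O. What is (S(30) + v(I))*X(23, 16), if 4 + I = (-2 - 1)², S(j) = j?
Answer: 35328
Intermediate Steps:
I = 5 (I = -4 + (-2 - 1)² = -4 + (-3)² = -4 + 9 = 5)
X(D, O) = 2*D*O (X(D, O) = D*O + D*O = 2*D*O)
v(h) = 18
(S(30) + v(I))*X(23, 16) = (30 + 18)*(2*23*16) = 48*736 = 35328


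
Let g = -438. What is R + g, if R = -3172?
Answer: -3610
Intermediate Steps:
R + g = -3172 - 438 = -3610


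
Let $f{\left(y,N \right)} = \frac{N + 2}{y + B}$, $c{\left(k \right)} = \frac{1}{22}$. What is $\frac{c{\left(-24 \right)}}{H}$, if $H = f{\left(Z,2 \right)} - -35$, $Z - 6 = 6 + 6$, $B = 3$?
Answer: $\frac{21}{16258} \approx 0.0012917$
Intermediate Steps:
$Z = 18$ ($Z = 6 + \left(6 + 6\right) = 6 + 12 = 18$)
$c{\left(k \right)} = \frac{1}{22}$
$f{\left(y,N \right)} = \frac{2 + N}{3 + y}$ ($f{\left(y,N \right)} = \frac{N + 2}{y + 3} = \frac{2 + N}{3 + y}$)
$H = \frac{739}{21}$ ($H = \frac{2 + 2}{3 + 18} - -35 = \frac{1}{21} \cdot 4 + 35 = \frac{4}{21} + 35 = \frac{739}{21} \approx 35.19$)
$\frac{c{\left(-24 \right)}}{H} = \frac{1}{22 \cdot \frac{739}{21}} = \frac{1}{22} \cdot \frac{21}{739} = \frac{21}{16258}$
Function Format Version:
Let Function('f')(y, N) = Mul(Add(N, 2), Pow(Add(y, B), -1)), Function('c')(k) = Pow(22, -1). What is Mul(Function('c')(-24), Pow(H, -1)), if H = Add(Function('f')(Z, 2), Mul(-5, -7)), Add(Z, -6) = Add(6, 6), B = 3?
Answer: Rational(21, 16258) ≈ 0.0012917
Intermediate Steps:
Z = 18 (Z = Add(6, Add(6, 6)) = Add(6, 12) = 18)
Function('c')(k) = Rational(1, 22)
Function('f')(y, N) = Mul(Pow(Add(3, y), -1), Add(2, N)) (Function('f')(y, N) = Mul(Add(N, 2), Pow(Add(y, 3), -1)) = Mul(Add(2, N), Pow(Add(3, y), -1)) = Mul(Pow(Add(3, y), -1), Add(2, N)))
H = Rational(739, 21) (H = Add(Mul(Pow(Add(3, 18), -1), Add(2, 2)), Mul(-5, -7)) = Add(Mul(Pow(21, -1), 4), 35) = Add(Mul(Rational(1, 21), 4), 35) = Add(Rational(4, 21), 35) = Rational(739, 21) ≈ 35.190)
Mul(Function('c')(-24), Pow(H, -1)) = Mul(Rational(1, 22), Pow(Rational(739, 21), -1)) = Mul(Rational(1, 22), Rational(21, 739)) = Rational(21, 16258)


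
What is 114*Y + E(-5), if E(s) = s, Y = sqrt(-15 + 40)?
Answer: 565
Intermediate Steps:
Y = 5 (Y = sqrt(25) = 5)
114*Y + E(-5) = 114*5 - 5 = 570 - 5 = 565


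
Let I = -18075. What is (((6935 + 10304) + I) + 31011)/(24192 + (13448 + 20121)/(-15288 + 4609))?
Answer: 322238825/258312799 ≈ 1.2475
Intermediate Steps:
(((6935 + 10304) + I) + 31011)/(24192 + (13448 + 20121)/(-15288 + 4609)) = (((6935 + 10304) - 18075) + 31011)/(24192 + (13448 + 20121)/(-15288 + 4609)) = ((17239 - 18075) + 31011)/(24192 + 33569/(-10679)) = (-836 + 31011)/(24192 + 33569*(-1/10679)) = 30175/(24192 - 33569/10679) = 30175/(258312799/10679) = 30175*(10679/258312799) = 322238825/258312799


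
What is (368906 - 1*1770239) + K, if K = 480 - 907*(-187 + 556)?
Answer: -1735536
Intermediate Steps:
K = -334203 (K = 480 - 907*369 = 480 - 334683 = -334203)
(368906 - 1*1770239) + K = (368906 - 1*1770239) - 334203 = (368906 - 1770239) - 334203 = -1401333 - 334203 = -1735536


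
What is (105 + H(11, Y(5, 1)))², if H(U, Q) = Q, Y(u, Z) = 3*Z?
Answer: 11664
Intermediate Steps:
(105 + H(11, Y(5, 1)))² = (105 + 3*1)² = (105 + 3)² = 108² = 11664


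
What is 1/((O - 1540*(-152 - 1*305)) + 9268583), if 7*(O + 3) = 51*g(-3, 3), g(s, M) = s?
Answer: 7/69806367 ≈ 1.0028e-7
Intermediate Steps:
O = -174/7 (O = -3 + (51*(-3))/7 = -3 + (⅐)*(-153) = -3 - 153/7 = -174/7 ≈ -24.857)
1/((O - 1540*(-152 - 1*305)) + 9268583) = 1/((-174/7 - 1540*(-152 - 1*305)) + 9268583) = 1/((-174/7 - 1540*(-152 - 305)) + 9268583) = 1/((-174/7 - 1540*(-457)) + 9268583) = 1/((-174/7 + 703780) + 9268583) = 1/(4926286/7 + 9268583) = 1/(69806367/7) = 7/69806367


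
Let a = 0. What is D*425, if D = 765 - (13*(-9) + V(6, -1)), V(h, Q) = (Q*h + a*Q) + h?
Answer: 374850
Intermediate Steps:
V(h, Q) = h + Q*h (V(h, Q) = (Q*h + 0*Q) + h = (Q*h + 0) + h = Q*h + h = h + Q*h)
D = 882 (D = 765 - (13*(-9) + 6*(1 - 1)) = 765 - (-117 + 6*0) = 765 - (-117 + 0) = 765 - 1*(-117) = 765 + 117 = 882)
D*425 = 882*425 = 374850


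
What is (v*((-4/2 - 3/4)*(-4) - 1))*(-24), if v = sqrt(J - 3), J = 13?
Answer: -240*sqrt(10) ≈ -758.95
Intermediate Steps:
v = sqrt(10) (v = sqrt(13 - 3) = sqrt(10) ≈ 3.1623)
(v*((-4/2 - 3/4)*(-4) - 1))*(-24) = (sqrt(10)*((-4/2 - 3/4)*(-4) - 1))*(-24) = (sqrt(10)*((-4*1/2 - 3*1/4)*(-4) - 1))*(-24) = (sqrt(10)*((-2 - 3/4)*(-4) - 1))*(-24) = (sqrt(10)*(-11/4*(-4) - 1))*(-24) = (sqrt(10)*(11 - 1))*(-24) = (sqrt(10)*10)*(-24) = (10*sqrt(10))*(-24) = -240*sqrt(10)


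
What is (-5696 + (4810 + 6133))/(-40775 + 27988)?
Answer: -5247/12787 ≈ -0.41034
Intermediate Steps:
(-5696 + (4810 + 6133))/(-40775 + 27988) = (-5696 + 10943)/(-12787) = 5247*(-1/12787) = -5247/12787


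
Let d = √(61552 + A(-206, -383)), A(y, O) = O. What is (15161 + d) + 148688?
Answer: 163849 + √61169 ≈ 1.6410e+5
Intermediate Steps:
d = √61169 (d = √(61552 - 383) = √61169 ≈ 247.32)
(15161 + d) + 148688 = (15161 + √61169) + 148688 = 163849 + √61169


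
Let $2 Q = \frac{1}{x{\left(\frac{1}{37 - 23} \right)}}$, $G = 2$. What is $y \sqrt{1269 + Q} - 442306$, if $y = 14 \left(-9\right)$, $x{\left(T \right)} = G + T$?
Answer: $-442306 - \frac{252 \sqrt{266858}}{29} \approx -4.468 \cdot 10^{5}$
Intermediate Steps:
$x{\left(T \right)} = 2 + T$
$y = -126$
$Q = \frac{7}{29}$ ($Q = \frac{1}{2 \left(2 + \frac{1}{37 - 23}\right)} = \frac{1}{2 \left(2 + \frac{1}{14}\right)} = \frac{1}{2 \cdot \frac{29}{14}} = \frac{1}{2} \cdot \frac{14}{29} = \frac{7}{29} \approx 0.24138$)
$y \sqrt{1269 + Q} - 442306 = - 126 \sqrt{1269 + \frac{7}{29}} - 442306 = - 126 \sqrt{\frac{36808}{29}} - 442306 = - 126 \frac{2 \sqrt{266858}}{29} - 442306 = - \frac{252 \sqrt{266858}}{29} - 442306 = -442306 - \frac{252 \sqrt{266858}}{29}$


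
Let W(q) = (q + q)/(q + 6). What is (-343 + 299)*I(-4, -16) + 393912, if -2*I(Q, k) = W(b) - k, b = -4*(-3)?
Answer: 1182880/3 ≈ 3.9429e+5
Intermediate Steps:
b = 12
W(q) = 2*q/(6 + q) (W(q) = (2*q)/(6 + q) = 2*q/(6 + q))
I(Q, k) = -⅔ + k/2 (I(Q, k) = -(2*12/(6 + 12) - k)/2 = -(2*12/18 - k)/2 = -(2*12*(1/18) - k)/2 = -(4/3 - k)/2 = -⅔ + k/2)
(-343 + 299)*I(-4, -16) + 393912 = (-343 + 299)*(-⅔ + (½)*(-16)) + 393912 = -44*(-⅔ - 8) + 393912 = -44*(-26/3) + 393912 = 1144/3 + 393912 = 1182880/3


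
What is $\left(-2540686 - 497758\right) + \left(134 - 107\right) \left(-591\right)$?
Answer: $-3054401$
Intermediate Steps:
$\left(-2540686 - 497758\right) + \left(134 - 107\right) \left(-591\right) = -3038444 + 27 \left(-591\right) = -3038444 - 15957 = -3054401$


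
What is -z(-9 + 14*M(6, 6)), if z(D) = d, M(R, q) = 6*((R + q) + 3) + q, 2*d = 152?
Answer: -76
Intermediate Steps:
d = 76 (d = (1/2)*152 = 76)
M(R, q) = 18 + 6*R + 7*q (M(R, q) = 6*(3 + R + q) + q = (18 + 6*R + 6*q) + q = 18 + 6*R + 7*q)
z(D) = 76
-z(-9 + 14*M(6, 6)) = -1*76 = -76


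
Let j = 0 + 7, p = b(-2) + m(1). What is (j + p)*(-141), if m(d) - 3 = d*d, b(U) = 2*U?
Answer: -987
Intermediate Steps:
m(d) = 3 + d**2 (m(d) = 3 + d*d = 3 + d**2)
p = 0 (p = 2*(-2) + (3 + 1**2) = -4 + (3 + 1) = -4 + 4 = 0)
j = 7
(j + p)*(-141) = (7 + 0)*(-141) = 7*(-141) = -987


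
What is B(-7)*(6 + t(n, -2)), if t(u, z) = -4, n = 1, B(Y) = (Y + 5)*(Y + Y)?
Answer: 56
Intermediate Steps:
B(Y) = 2*Y*(5 + Y) (B(Y) = (5 + Y)*(2*Y) = 2*Y*(5 + Y))
B(-7)*(6 + t(n, -2)) = (2*(-7)*(5 - 7))*(6 - 4) = (2*(-7)*(-2))*2 = 28*2 = 56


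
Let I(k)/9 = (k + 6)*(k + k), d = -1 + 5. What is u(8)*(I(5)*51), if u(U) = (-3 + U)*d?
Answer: 1009800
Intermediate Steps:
d = 4
I(k) = 18*k*(6 + k) (I(k) = 9*((k + 6)*(k + k)) = 9*((6 + k)*(2*k)) = 9*(2*k*(6 + k)) = 18*k*(6 + k))
u(U) = -12 + 4*U (u(U) = (-3 + U)*4 = -12 + 4*U)
u(8)*(I(5)*51) = (-12 + 4*8)*((18*5*(6 + 5))*51) = (-12 + 32)*((18*5*11)*51) = 20*(990*51) = 20*50490 = 1009800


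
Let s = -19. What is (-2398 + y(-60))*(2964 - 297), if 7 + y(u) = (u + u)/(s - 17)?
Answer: -6405245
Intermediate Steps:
y(u) = -7 - u/18 (y(u) = -7 + (u + u)/(-19 - 17) = -7 + (2*u)/(-36) = -7 + (2*u)*(-1/36) = -7 - u/18)
(-2398 + y(-60))*(2964 - 297) = (-2398 + (-7 - 1/18*(-60)))*(2964 - 297) = (-2398 + (-7 + 10/3))*2667 = (-2398 - 11/3)*2667 = -7205/3*2667 = -6405245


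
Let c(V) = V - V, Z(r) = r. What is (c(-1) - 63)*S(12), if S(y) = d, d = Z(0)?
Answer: 0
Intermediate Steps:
d = 0
c(V) = 0
S(y) = 0
(c(-1) - 63)*S(12) = (0 - 63)*0 = -63*0 = 0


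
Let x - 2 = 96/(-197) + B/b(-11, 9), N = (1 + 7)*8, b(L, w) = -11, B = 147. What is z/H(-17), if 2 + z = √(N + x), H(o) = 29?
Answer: -2/29 + √244886169/62843 ≈ 0.18005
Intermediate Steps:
N = 64 (N = 8*8 = 64)
x = -25681/2167 (x = 2 + (96/(-197) + 147/(-11)) = 2 + (96*(-1/197) + 147*(-1/11)) = 2 + (-96/197 - 147/11) = 2 - 30015/2167 = -25681/2167 ≈ -11.851)
z = -2 + √244886169/2167 (z = -2 + √(64 - 25681/2167) = -2 + √(113007/2167) = -2 + √244886169/2167 ≈ 5.2214)
z/H(-17) = (-2 + √244886169/2167)/29 = (-2 + √244886169/2167)*(1/29) = -2/29 + √244886169/62843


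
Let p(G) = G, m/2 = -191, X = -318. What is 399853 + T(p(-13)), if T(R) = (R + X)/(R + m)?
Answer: 157942266/395 ≈ 3.9985e+5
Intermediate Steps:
m = -382 (m = 2*(-191) = -382)
T(R) = (-318 + R)/(-382 + R) (T(R) = (R - 318)/(R - 382) = (-318 + R)/(-382 + R))
399853 + T(p(-13)) = 399853 + (-318 - 13)/(-382 - 13) = 399853 - 331/(-395) = 399853 - 1/395*(-331) = 399853 + 331/395 = 157942266/395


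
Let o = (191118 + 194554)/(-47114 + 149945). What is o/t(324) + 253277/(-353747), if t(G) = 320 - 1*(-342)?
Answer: -8552589542405/12040508217567 ≈ -0.71032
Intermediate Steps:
o = 385672/102831 ≈ 3.7505
t(G) = 662 (t(G) = 320 + 342 = 662)
o/t(324) + 253277/(-353747) = (385672/102831)/662 + 253277/(-353747) = (385672/102831)*(1/662) + 253277*(-1/353747) = 192836/34037061 - 253277/353747 = -8552589542405/12040508217567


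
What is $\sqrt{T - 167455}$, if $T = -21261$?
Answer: $2 i \sqrt{47179} \approx 434.41 i$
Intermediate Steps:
$\sqrt{T - 167455} = \sqrt{-21261 - 167455} = \sqrt{-188716} = 2 i \sqrt{47179}$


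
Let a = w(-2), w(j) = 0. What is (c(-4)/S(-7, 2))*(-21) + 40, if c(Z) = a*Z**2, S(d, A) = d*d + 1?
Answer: 40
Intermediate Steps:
a = 0
S(d, A) = 1 + d**2 (S(d, A) = d**2 + 1 = 1 + d**2)
c(Z) = 0 (c(Z) = 0*Z**2 = 0)
(c(-4)/S(-7, 2))*(-21) + 40 = (0/(1 + (-7)**2))*(-21) + 40 = (0/(1 + 49))*(-21) + 40 = (0/50)*(-21) + 40 = (0*(1/50))*(-21) + 40 = 0*(-21) + 40 = 0 + 40 = 40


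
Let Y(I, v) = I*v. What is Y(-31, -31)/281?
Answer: 961/281 ≈ 3.4199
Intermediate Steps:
Y(-31, -31)/281 = -31*(-31)/281 = 961*(1/281) = 961/281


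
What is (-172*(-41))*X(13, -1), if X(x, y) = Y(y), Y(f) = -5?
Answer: -35260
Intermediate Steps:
X(x, y) = -5
(-172*(-41))*X(13, -1) = -172*(-41)*(-5) = 7052*(-5) = -35260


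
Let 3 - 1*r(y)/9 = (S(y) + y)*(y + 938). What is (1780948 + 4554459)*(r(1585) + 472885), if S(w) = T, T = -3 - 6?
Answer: -223724254721240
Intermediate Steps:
T = -9
S(w) = -9
r(y) = 27 - 9*(-9 + y)*(938 + y) (r(y) = 27 - 9*(-9 + y)*(y + 938) = 27 - 9*(-9 + y)*(938 + y))
(1780948 + 4554459)*(r(1585) + 472885) = (1780948 + 4554459)*((76005 - 8361*1585 - 9*1585²) + 472885) = 6335407*((76005 - 13252185 - 9*2512225) + 472885) = 6335407*((76005 - 13252185 - 22610025) + 472885) = 6335407*(-35786205 + 472885) = 6335407*(-35313320) = -223724254721240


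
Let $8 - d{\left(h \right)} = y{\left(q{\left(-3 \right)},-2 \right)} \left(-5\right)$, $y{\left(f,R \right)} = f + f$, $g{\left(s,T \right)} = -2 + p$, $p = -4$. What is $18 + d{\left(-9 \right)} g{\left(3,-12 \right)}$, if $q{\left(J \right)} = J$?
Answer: $150$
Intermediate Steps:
$g{\left(s,T \right)} = -6$ ($g{\left(s,T \right)} = -2 - 4 = -6$)
$y{\left(f,R \right)} = 2 f$
$d{\left(h \right)} = -22$ ($d{\left(h \right)} = 8 - 2 \left(-3\right) \left(-5\right) = 8 - \left(-6\right) \left(-5\right) = 8 - 30 = -22$)
$18 + d{\left(-9 \right)} g{\left(3,-12 \right)} = 18 - -132 = 18 + 132 = 150$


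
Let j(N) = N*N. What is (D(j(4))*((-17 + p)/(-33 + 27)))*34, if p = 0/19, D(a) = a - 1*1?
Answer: 1445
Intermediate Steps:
j(N) = N²
D(a) = -1 + a (D(a) = a - 1 = -1 + a)
p = 0 (p = 0*(1/19) = 0)
(D(j(4))*((-17 + p)/(-33 + 27)))*34 = ((-1 + 4²)*((-17 + 0)/(-33 + 27)))*34 = ((-1 + 16)*(-17/(-6)))*34 = (15*(-17*(-⅙)))*34 = (15*(17/6))*34 = (85/2)*34 = 1445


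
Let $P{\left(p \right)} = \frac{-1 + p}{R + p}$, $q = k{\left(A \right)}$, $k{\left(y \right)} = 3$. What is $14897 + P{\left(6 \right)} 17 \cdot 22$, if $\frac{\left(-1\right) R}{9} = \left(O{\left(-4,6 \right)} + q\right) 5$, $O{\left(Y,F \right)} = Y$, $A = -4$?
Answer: $\frac{44801}{3} \approx 14934.0$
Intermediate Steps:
$q = 3$
$R = 45$ ($R = - 9 \left(-4 + 3\right) 5 = - 9 \left(\left(-1\right) 5\right) = \left(-9\right) \left(-5\right) = 45$)
$P{\left(p \right)} = \frac{-1 + p}{45 + p}$
$14897 + P{\left(6 \right)} 17 \cdot 22 = 14897 + \frac{-1 + 6}{45 + 6} \cdot 17 \cdot 22 = 14897 + \frac{1}{51} \cdot 5 \cdot 17 \cdot 22 = 14897 + \frac{5}{51} \cdot 17 \cdot 22 = 14897 + \frac{5}{3} \cdot 22 = 14897 + \frac{110}{3} = \frac{44801}{3}$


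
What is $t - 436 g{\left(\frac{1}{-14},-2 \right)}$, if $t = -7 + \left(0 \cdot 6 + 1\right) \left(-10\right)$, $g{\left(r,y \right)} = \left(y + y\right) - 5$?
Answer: $3907$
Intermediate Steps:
$g{\left(r,y \right)} = -5 + 2 y$ ($g{\left(r,y \right)} = 2 y - 5 = -5 + 2 y$)
$t = -17$ ($t = -7 + \left(0 + 1\right) \left(-10\right) = -7 + 1 \left(-10\right) = -7 - 10 = -17$)
$t - 436 g{\left(\frac{1}{-14},-2 \right)} = -17 - 436 \left(-5 + 2 \left(-2\right)\right) = -17 - 436 \left(-5 - 4\right) = -17 - -3924 = -17 + 3924 = 3907$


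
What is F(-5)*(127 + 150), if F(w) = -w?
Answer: 1385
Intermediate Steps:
F(-5)*(127 + 150) = (-1*(-5))*(127 + 150) = 5*277 = 1385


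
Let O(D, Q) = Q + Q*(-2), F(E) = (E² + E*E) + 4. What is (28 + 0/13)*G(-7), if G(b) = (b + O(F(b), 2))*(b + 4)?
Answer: 756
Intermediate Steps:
F(E) = 4 + 2*E² (F(E) = (E² + E²) + 4 = 2*E² + 4 = 4 + 2*E²)
O(D, Q) = -Q (O(D, Q) = Q - 2*Q = -Q)
G(b) = (-2 + b)*(4 + b) (G(b) = (b - 1*2)*(b + 4) = (b - 2)*(4 + b) = (-2 + b)*(4 + b))
(28 + 0/13)*G(-7) = (28 + 0/13)*(-8 + (-7)² + 2*(-7)) = (28 + 0*(1/13))*(-8 + 49 - 14) = (28 + 0)*27 = 28*27 = 756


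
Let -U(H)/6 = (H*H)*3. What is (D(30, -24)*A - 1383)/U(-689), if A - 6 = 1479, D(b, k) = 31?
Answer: -7442/1424163 ≈ -0.0052255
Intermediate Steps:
A = 1485 (A = 6 + 1479 = 1485)
U(H) = -18*H² (U(H) = -6*H*H*3 = -6*H²*3 = -18*H²)
(D(30, -24)*A - 1383)/U(-689) = (31*1485 - 1383)/((-18*(-689)²)) = (46035 - 1383)/((-18*474721)) = 44652/(-8544978) = 44652*(-1/8544978) = -7442/1424163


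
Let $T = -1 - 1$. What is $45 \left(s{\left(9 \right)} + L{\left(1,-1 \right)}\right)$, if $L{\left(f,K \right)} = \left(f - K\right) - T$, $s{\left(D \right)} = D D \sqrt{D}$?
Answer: $11115$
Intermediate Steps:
$T = -2$
$s{\left(D \right)} = D^{\frac{5}{2}}$ ($s{\left(D \right)} = D^{2} \sqrt{D} = D^{\frac{5}{2}}$)
$L{\left(f,K \right)} = 2 + f - K$ ($L{\left(f,K \right)} = \left(f - K\right) - -2 = \left(f - K\right) + 2 = 2 + f - K$)
$45 \left(s{\left(9 \right)} + L{\left(1,-1 \right)}\right) = 45 \left(9^{\frac{5}{2}} + \left(2 + 1 - -1\right)\right) = 45 \left(243 + \left(2 + 1 + 1\right)\right) = 45 \left(243 + 4\right) = 45 \cdot 247 = 11115$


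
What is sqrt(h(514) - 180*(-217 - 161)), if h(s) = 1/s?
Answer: sqrt(17975896354)/514 ≈ 260.84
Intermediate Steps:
sqrt(h(514) - 180*(-217 - 161)) = sqrt(1/514 - 180*(-217 - 161)) = sqrt(1/514 - 180*(-378)) = sqrt(1/514 + 68040) = sqrt(34972561/514) = sqrt(17975896354)/514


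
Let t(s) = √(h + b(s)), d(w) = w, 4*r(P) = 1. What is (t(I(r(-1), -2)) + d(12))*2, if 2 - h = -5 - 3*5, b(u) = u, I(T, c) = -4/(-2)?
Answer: 24 + 4*√6 ≈ 33.798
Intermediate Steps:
r(P) = ¼ (r(P) = (¼)*1 = ¼)
I(T, c) = 2 (I(T, c) = -4*(-½) = 2)
h = 22 (h = 2 - (-5 - 3*5) = 2 - (-5 - 15) = 2 - 1*(-20) = 2 + 20 = 22)
t(s) = √(22 + s)
(t(I(r(-1), -2)) + d(12))*2 = (√(22 + 2) + 12)*2 = (√24 + 12)*2 = (2*√6 + 12)*2 = (12 + 2*√6)*2 = 24 + 4*√6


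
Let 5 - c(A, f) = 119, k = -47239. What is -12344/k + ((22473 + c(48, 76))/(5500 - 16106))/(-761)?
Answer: 100686689905/381273810674 ≈ 0.26408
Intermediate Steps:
c(A, f) = -114 (c(A, f) = 5 - 1*119 = 5 - 119 = -114)
-12344/k + ((22473 + c(48, 76))/(5500 - 16106))/(-761) = -12344/(-47239) + ((22473 - 114)/(5500 - 16106))/(-761) = -12344*(-1/47239) + (22359/(-10606))*(-1/761) = 12344/47239 + (22359*(-1/10606))*(-1/761) = 12344/47239 - 22359/10606*(-1/761) = 12344/47239 + 22359/8071166 = 100686689905/381273810674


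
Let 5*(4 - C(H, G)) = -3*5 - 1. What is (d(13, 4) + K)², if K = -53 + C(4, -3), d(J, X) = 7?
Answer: 37636/25 ≈ 1505.4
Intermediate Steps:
C(H, G) = 36/5 (C(H, G) = 4 - (-3*5 - 1)/5 = 4 - (-15 - 1)/5 = 4 - ⅕*(-16) = 4 + 16/5 = 36/5)
K = -229/5 (K = -53 + 36/5 = -229/5 ≈ -45.800)
(d(13, 4) + K)² = (7 - 229/5)² = (-194/5)² = 37636/25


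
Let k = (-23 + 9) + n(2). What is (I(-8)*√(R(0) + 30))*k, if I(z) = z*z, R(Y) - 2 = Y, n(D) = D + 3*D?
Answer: -1536*√2 ≈ -2172.2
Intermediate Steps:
n(D) = 4*D
R(Y) = 2 + Y
k = -6 (k = (-23 + 9) + 4*2 = -14 + 8 = -6)
I(z) = z²
(I(-8)*√(R(0) + 30))*k = ((-8)²*√((2 + 0) + 30))*(-6) = (64*√(2 + 30))*(-6) = (64*√32)*(-6) = (64*(4*√2))*(-6) = (256*√2)*(-6) = -1536*√2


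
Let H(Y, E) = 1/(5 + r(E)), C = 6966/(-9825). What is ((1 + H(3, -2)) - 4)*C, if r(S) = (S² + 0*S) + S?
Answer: 9288/4585 ≈ 2.0257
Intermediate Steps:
C = -2322/3275 (C = 6966*(-1/9825) = -2322/3275 ≈ -0.70901)
r(S) = S + S² (r(S) = (S² + 0) + S = S² + S = S + S²)
H(Y, E) = 1/(5 + E*(1 + E))
((1 + H(3, -2)) - 4)*C = ((1 + 1/(5 - 2*(1 - 2))) - 4)*(-2322/3275) = ((1 + 1/(5 - 2*(-1))) - 4)*(-2322/3275) = ((1 + 1/(5 + 2)) - 4)*(-2322/3275) = ((1 + 1/7) - 4)*(-2322/3275) = ((1 + ⅐) - 4)*(-2322/3275) = (8/7 - 4)*(-2322/3275) = -20/7*(-2322/3275) = 9288/4585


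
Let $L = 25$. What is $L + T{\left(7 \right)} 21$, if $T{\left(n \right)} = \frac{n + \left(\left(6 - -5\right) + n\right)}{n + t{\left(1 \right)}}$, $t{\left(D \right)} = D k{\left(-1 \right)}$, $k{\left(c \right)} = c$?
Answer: $\frac{225}{2} \approx 112.5$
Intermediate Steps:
$t{\left(D \right)} = - D$ ($t{\left(D \right)} = D \left(-1\right) = - D$)
$T{\left(n \right)} = \frac{11 + 2 n}{-1 + n}$ ($T{\left(n \right)} = \frac{n + \left(\left(6 - -5\right) + n\right)}{n - 1} = \frac{n + \left(\left(6 + 5\right) + n\right)}{n - 1} = \frac{n + \left(11 + n\right)}{-1 + n} = \frac{11 + 2 n}{-1 + n}$)
$L + T{\left(7 \right)} 21 = 25 + \frac{11 + 2 \cdot 7}{-1 + 7} \cdot 21 = 25 + \frac{11 + 14}{6} \cdot 21 = 25 + \frac{1}{6} \cdot 25 \cdot 21 = 25 + \frac{25}{6} \cdot 21 = 25 + \frac{175}{2} = \frac{225}{2}$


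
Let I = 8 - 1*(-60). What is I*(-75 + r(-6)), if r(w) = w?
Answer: -5508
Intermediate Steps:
I = 68 (I = 8 + 60 = 68)
I*(-75 + r(-6)) = 68*(-75 - 6) = 68*(-81) = -5508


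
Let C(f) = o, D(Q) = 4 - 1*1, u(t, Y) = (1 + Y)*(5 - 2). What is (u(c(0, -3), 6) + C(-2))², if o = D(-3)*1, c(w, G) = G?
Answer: 576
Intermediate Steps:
u(t, Y) = 3 + 3*Y (u(t, Y) = (1 + Y)*3 = 3 + 3*Y)
D(Q) = 3 (D(Q) = 4 - 1 = 3)
o = 3 (o = 3*1 = 3)
C(f) = 3
(u(c(0, -3), 6) + C(-2))² = ((3 + 3*6) + 3)² = ((3 + 18) + 3)² = (21 + 3)² = 24² = 576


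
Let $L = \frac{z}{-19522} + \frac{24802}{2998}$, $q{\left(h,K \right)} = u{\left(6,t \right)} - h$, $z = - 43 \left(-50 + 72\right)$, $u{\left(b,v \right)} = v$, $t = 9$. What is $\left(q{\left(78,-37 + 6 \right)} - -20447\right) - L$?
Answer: $\frac{6931251678}{340273} \approx 20370.0$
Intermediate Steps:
$z = -946$ ($z = \left(-43\right) 22 = -946$)
$q{\left(h,K \right)} = 9 - h$
$L = \frac{2831516}{340273}$ ($L = - \frac{946}{-19522} + \frac{24802}{2998} = \left(-946\right) \left(- \frac{1}{19522}\right) + 24802 \cdot \frac{1}{2998} = \frac{11}{227} + \frac{12401}{1499} = \frac{2831516}{340273} \approx 8.3213$)
$\left(q{\left(78,-37 + 6 \right)} - -20447\right) - L = \left(\left(9 - 78\right) - -20447\right) - \frac{2831516}{340273} = \left(\left(9 - 78\right) + 20447\right) - \frac{2831516}{340273} = \left(-69 + 20447\right) - \frac{2831516}{340273} = 20378 - \frac{2831516}{340273} = \frac{6931251678}{340273}$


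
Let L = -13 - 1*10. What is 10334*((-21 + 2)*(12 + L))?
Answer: 2159806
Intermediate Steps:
L = -23 (L = -13 - 10 = -23)
10334*((-21 + 2)*(12 + L)) = 10334*((-21 + 2)*(12 - 23)) = 10334*(-19*(-11)) = 10334*209 = 2159806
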